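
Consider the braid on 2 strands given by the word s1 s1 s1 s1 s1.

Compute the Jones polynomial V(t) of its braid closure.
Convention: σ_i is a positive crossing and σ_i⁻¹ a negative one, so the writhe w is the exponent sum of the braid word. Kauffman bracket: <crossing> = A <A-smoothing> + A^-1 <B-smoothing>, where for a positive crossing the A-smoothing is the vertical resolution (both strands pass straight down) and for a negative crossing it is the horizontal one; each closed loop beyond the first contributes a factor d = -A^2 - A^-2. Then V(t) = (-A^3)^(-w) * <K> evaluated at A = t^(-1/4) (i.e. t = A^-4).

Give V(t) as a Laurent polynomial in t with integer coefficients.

Braid: s1 s1 s1 s1 s1 on 2 strands, 5 crossings.
Writhe w = (#positive) - (#negative) = 5 - 0 = 5.
Computing the Kauffman bracket via state sum. There are 2^5 = 32 states.
Smooth each crossing (0=||, 1=⌣⌢); contribution A^(Σ sign_k(1-2s_k)) * d^(L-1).
  state 00000: A-exp=+5, loops=2, term = A^5 * d^1
  state 00001: A-exp=+3, loops=1, term = A^3 * d^0
  state 00010: A-exp=+3, loops=1, term = A^3 * d^0
  state 00011: A-exp=+1, loops=2, term = A^1 * d^1
  state 00100: A-exp=+3, loops=1, term = A^3 * d^0
  state 00101: A-exp=+1, loops=2, term = A^1 * d^1
  state 00110: A-exp=+1, loops=2, term = A^1 * d^1
  state 00111: A-exp=-1, loops=3, term = A^-1 * d^2
  state 01000: A-exp=+3, loops=1, term = A^3 * d^0
  state 01001: A-exp=+1, loops=2, term = A^1 * d^1
  state 01010: A-exp=+1, loops=2, term = A^1 * d^1
  state 01011: A-exp=-1, loops=3, term = A^-1 * d^2
  state 01100: A-exp=+1, loops=2, term = A^1 * d^1
  state 01101: A-exp=-1, loops=3, term = A^-1 * d^2
  state 01110: A-exp=-1, loops=3, term = A^-1 * d^2
  state 01111: A-exp=-3, loops=4, term = A^-3 * d^3
  state 10000: A-exp=+3, loops=1, term = A^3 * d^0
  state 10001: A-exp=+1, loops=2, term = A^1 * d^1
  state 10010: A-exp=+1, loops=2, term = A^1 * d^1
  state 10011: A-exp=-1, loops=3, term = A^-1 * d^2
  state 10100: A-exp=+1, loops=2, term = A^1 * d^1
  state 10101: A-exp=-1, loops=3, term = A^-1 * d^2
  state 10110: A-exp=-1, loops=3, term = A^-1 * d^2
  state 10111: A-exp=-3, loops=4, term = A^-3 * d^3
  state 11000: A-exp=+1, loops=2, term = A^1 * d^1
  state 11001: A-exp=-1, loops=3, term = A^-1 * d^2
  state 11010: A-exp=-1, loops=3, term = A^-1 * d^2
  state 11011: A-exp=-3, loops=4, term = A^-3 * d^3
  state 11100: A-exp=-1, loops=3, term = A^-1 * d^2
  state 11101: A-exp=-3, loops=4, term = A^-3 * d^3
  state 11110: A-exp=-3, loops=4, term = A^-3 * d^3
  state 11111: A-exp=-5, loops=5, term = A^-5 * d^4
Collect the terms by A-exponent (count of states per loop number):
Powers of d = -A^2 - A^-2: d^2 = A^4 + 2 + A^-4; d^3 = -A^6 - 3*A^2 - 3*A^-2 - A^-6; d^4 = A^8 + 4*A^4 + 6 + 4*A^-4 + A^-8.
  A^5 * (d) = -A^7 - A^3
  A^3 * (5) = 5*A^3
  A^1 * (10*d) = -10*A^3 - 10*A^-1
  A^-1 * (10*d^2) = 10*A^3 + 20*A^-1 + 10*A^-5
  A^-3 * (5*d^3) = -5*A^3 - 15*A^-1 - 15*A^-5 - 5*A^-9
  A^-5 * (d^4) = A^3 + 4*A^-1 + 6*A^-5 + 4*A^-9 + A^-13
Summing the groups: <K> = -A^7 - A^-1 + A^-5 - A^-9 + A^-13
Normalise by the writhe: (-A^3)^(-w) = (-A^3)^(-5) = -A^-15, so f(A) = -A^-15 * <K> = A^-8 + A^-16 - A^-20 + A^-24 - A^-28.
Substitute A = t^(-1/4), i.e. A^e → t^(-e/4): V(t) = -t^7 + t^6 - t^5 + t^4 + t^2

Answer: -t^7 + t^6 - t^5 + t^4 + t^2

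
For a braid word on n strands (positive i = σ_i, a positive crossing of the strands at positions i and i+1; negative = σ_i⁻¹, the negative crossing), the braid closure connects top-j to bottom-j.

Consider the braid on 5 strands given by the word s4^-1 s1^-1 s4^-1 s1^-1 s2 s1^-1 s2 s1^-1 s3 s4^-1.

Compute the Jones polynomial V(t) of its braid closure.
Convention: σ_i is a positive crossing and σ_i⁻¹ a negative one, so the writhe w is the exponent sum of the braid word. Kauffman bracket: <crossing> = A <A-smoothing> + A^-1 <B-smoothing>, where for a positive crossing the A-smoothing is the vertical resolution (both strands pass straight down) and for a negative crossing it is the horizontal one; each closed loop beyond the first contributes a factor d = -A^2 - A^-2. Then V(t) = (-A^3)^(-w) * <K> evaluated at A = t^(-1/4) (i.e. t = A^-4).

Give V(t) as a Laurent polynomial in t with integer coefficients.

Braid: s4^-1 s1^-1 s4^-1 s1^-1 s2 s1^-1 s2 s1^-1 s3 s4^-1 on 5 strands, 10 crossings.
Writhe w = (#positive) - (#negative) = 3 - 7 = -4.
Computing the Kauffman bracket via state sum. There are 2^10 = 1024 states.
For each crossing: s=0 is the vertical smoothing, s=1 horizontal. Crossing k contributes A^(sign_k * (1 - 2*s_k)); loop factor d = -A^2 - A^-2.
Tabulate the states by total A-exponent and number of loops L (A-exp: L × count):
  A^10: L=8 ×1
  A^8: L=7 ×10
  A^6: L=6 ×45
  A^4: L=5 ×118, L=7 ×2
  A^2: L=4 ×195, L=6 ×15
  A^0: L=3 ×203, L=5 ×49
  A^-2: L=2 ×123, L=4 ×85, L=6 ×2
  A^-4: L=1 ×33, L=3 ×78, L=5 ×9
  A^-6: L=2 ×29, L=4 ×16
  A^-8: L=3 ×9, L=5 ×1
  A^-10: L=4 ×1
Each group contributes A^e * Σ count * d^(L-1):
Powers of d = -A^2 - A^-2: d^2 = A^4 + 2 + A^-4; d^3 = -A^6 - 3*A^2 - 3*A^-2 - A^-6; d^4 = A^8 + 4*A^4 + 6 + 4*A^-4 + A^-8; d^5 = -A^10 - 5*A^6 - 10*A^2 - 10*A^-2 - 5*A^-6 - A^-10; d^6 = A^12 + 6*A^8 + 15*A^4 + 20 + 15*A^-4 + 6*A^-8 + A^-12; d^7 = -A^14 - 7*A^10 - 21*A^6 - 35*A^2 - 35*A^-2 - 21*A^-6 - 7*A^-10 - A^-14.
  A^10 * (d^7) = -A^24 - 7*A^20 - 21*A^16 - 35*A^12 - 35*A^8 - 21*A^4 - 7 - A^-4
  A^8 * (10*d^6) = 10*A^20 + 60*A^16 + 150*A^12 + 200*A^8 + 150*A^4 + 60 + 10*A^-4
  A^6 * (45*d^5) = -45*A^16 - 225*A^12 - 450*A^8 - 450*A^4 - 225 - 45*A^-4
  A^4 * (118*d^4 + 2*d^6) = 2*A^16 + 130*A^12 + 502*A^8 + 748*A^4 + 502 + 130*A^-4 + 2*A^-8
  A^2 * (195*d^3 + 15*d^5) = -15*A^12 - 270*A^8 - 735*A^4 - 735 - 270*A^-4 - 15*A^-8
  A^0 * (203*d^2 + 49*d^4) = 49*A^8 + 399*A^4 + 700 + 399*A^-4 + 49*A^-8
  A^-2 * (123*d + 85*d^3 + 2*d^5) = -2*A^8 - 95*A^4 - 398 - 398*A^-4 - 95*A^-8 - 2*A^-12
  A^-4 * (33 + 78*d^2 + 9*d^4) = 9*A^4 + 114 + 243*A^-4 + 114*A^-8 + 9*A^-12
  A^-6 * (29*d + 16*d^3) = -16 - 77*A^-4 - 77*A^-8 - 16*A^-12
  A^-8 * (9*d^2 + d^4) = 1 + 13*A^-4 + 24*A^-8 + 13*A^-12 + A^-16
  A^-10 * (d^3) = -A^-4 - 3*A^-8 - 3*A^-12 - A^-16
Summing the groups: <K> = -A^24 + 3*A^20 - 4*A^16 + 5*A^12 - 6*A^8 + 5*A^4 - 4 + 3*A^-4 - A^-8 + A^-12
Normalise by the writhe: (-A^3)^(-w) = (-A^3)^(4) = A^12, so f(A) = A^12 * <K> = -A^36 + 3*A^32 - 4*A^28 + 5*A^24 - 6*A^20 + 5*A^16 - 4*A^12 + 3*A^8 - A^4 + 1.
Substitute A = t^(-1/4), i.e. A^e → t^(-e/4): V(t) = 1 - t^-1 + 3*t^-2 - 4*t^-3 + 5*t^-4 - 6*t^-5 + 5*t^-6 - 4*t^-7 + 3*t^-8 - t^-9

Answer: 1 - t^-1 + 3*t^-2 - 4*t^-3 + 5*t^-4 - 6*t^-5 + 5*t^-6 - 4*t^-7 + 3*t^-8 - t^-9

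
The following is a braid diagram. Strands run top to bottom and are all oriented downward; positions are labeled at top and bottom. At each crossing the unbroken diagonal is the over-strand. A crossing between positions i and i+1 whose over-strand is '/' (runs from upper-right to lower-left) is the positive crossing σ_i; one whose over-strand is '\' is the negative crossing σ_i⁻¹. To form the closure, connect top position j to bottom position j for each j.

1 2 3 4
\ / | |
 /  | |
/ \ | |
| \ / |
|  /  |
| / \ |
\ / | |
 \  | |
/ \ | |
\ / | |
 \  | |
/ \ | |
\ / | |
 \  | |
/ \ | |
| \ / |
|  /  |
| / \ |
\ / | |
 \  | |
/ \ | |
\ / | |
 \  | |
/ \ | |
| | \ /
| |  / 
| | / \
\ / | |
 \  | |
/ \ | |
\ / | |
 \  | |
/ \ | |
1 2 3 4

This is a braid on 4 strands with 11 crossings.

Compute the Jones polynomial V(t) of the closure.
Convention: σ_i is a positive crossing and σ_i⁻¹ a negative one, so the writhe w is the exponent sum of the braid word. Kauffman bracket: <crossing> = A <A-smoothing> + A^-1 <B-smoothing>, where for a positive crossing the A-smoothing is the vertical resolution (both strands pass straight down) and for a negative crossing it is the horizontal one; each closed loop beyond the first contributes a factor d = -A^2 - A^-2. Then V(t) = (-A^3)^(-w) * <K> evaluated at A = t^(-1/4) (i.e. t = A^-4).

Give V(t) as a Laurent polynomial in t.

Reading the diagram top to bottom ('/'-over between positions i,i+1 = s_i, '\'-over = s_i^-1): braid word = s1 s2 s1^-1 s1^-1 s1^-1 s2 s1^-1 s1^-1 s3 s1^-1 s1^-1.
The presented braid s1 s2 s1^-1 s1^-1 s1^-1 s2 s1^-1 s1^-1 s3 s1^-1 s1^-1 on 4 strands reduces by inverse Markov moves (closure unchanged at each step):
  Deconjugate: the word is γ·β·γ⁻¹ with γ = s1 (prefix) and γ⁻¹ = s1^-1 (suffix); strip both.
Reduced to β = s2 s1^-1 s1^-1 s1^-1 s2 s1^-1 s1^-1 s3 s1^-1 on 4 strands, 9 crossings.
Compute on β:
Braid: s2 s1^-1 s1^-1 s1^-1 s2 s1^-1 s1^-1 s3 s1^-1 on 4 strands, 9 crossings.
Writhe w = (#positive) - (#negative) = 3 - 6 = -3.
Enumerate smoothing states for the bracket polynomial. There are 2^9 = 512 states.
For each crossing: s=0 is the vertical smoothing, s=1 horizontal. Crossing k contributes A^(sign_k * (1 - 2*s_k)); loop factor d = -A^2 - A^-2.
Tabulate the states by total A-exponent and number of loops L (A-exp: L × count):
  A^9: L=8 ×1
  A^7: L=7 ×9
  A^5: L=6 ×36
  A^3: L=5 ×84
  A^1: L=4 ×126
  A^-1: L=3 ×124, L=5 ×2
  A^-3: L=2 ×75, L=4 ×9
  A^-5: L=1 ×21, L=3 ×15
  A^-7: L=2 ×8, L=4 ×1
  A^-9: L=3 ×1
Each group contributes A^e * Σ count * d^(L-1):
Powers of d = -A^2 - A^-2: d^2 = A^4 + 2 + A^-4; d^3 = -A^6 - 3*A^2 - 3*A^-2 - A^-6; d^4 = A^8 + 4*A^4 + 6 + 4*A^-4 + A^-8; d^5 = -A^10 - 5*A^6 - 10*A^2 - 10*A^-2 - 5*A^-6 - A^-10; d^6 = A^12 + 6*A^8 + 15*A^4 + 20 + 15*A^-4 + 6*A^-8 + A^-12; d^7 = -A^14 - 7*A^10 - 21*A^6 - 35*A^2 - 35*A^-2 - 21*A^-6 - 7*A^-10 - A^-14.
  A^9 * (d^7) = -A^23 - 7*A^19 - 21*A^15 - 35*A^11 - 35*A^7 - 21*A^3 - 7*A^-1 - A^-5
  A^7 * (9*d^6) = 9*A^19 + 54*A^15 + 135*A^11 + 180*A^7 + 135*A^3 + 54*A^-1 + 9*A^-5
  A^5 * (36*d^5) = -36*A^15 - 180*A^11 - 360*A^7 - 360*A^3 - 180*A^-1 - 36*A^-5
  A^3 * (84*d^4) = 84*A^11 + 336*A^7 + 504*A^3 + 336*A^-1 + 84*A^-5
  A^1 * (126*d^3) = -126*A^7 - 378*A^3 - 378*A^-1 - 126*A^-5
  A^-1 * (124*d^2 + 2*d^4) = 2*A^7 + 132*A^3 + 260*A^-1 + 132*A^-5 + 2*A^-9
  A^-3 * (75*d + 9*d^3) = -9*A^3 - 102*A^-1 - 102*A^-5 - 9*A^-9
  A^-5 * (21 + 15*d^2) = 15*A^-1 + 51*A^-5 + 15*A^-9
  A^-7 * (8*d + d^3) = -A^-1 - 11*A^-5 - 11*A^-9 - A^-13
  A^-9 * (d^2) = A^-5 + 2*A^-9 + A^-13
Summing the groups: <K> = -A^23 + 2*A^19 - 3*A^15 + 4*A^11 - 3*A^7 + 3*A^3 - 3*A^-1 + A^-5 - A^-9
Normalise by the writhe: (-A^3)^(-w) = (-A^3)^(3) = -A^9, so f(A) = -A^9 * <K> = A^32 - 2*A^28 + 3*A^24 - 4*A^20 + 3*A^16 - 3*A^12 + 3*A^8 - A^4 + 1.
Substitute A = t^(-1/4), i.e. A^e → t^(-e/4): V(t) = 1 - t^-1 + 3*t^-2 - 3*t^-3 + 3*t^-4 - 4*t^-5 + 3*t^-6 - 2*t^-7 + t^-8

Answer: 1 - t^-1 + 3*t^-2 - 3*t^-3 + 3*t^-4 - 4*t^-5 + 3*t^-6 - 2*t^-7 + t^-8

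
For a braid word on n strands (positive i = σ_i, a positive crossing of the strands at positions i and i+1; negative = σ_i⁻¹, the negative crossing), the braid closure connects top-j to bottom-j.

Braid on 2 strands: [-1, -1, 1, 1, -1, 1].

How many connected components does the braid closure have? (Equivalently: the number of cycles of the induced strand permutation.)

2

Derivation:
Track the strand permutation on 2 strands, starting from identity.
  step 1: s1^-1 swaps positions 1,2 -> [2 1]
  step 2: s1^-1 swaps positions 1,2 -> [1 2]
  step 3: s1 swaps positions 1,2 -> [2 1]
  step 4: s1 swaps positions 1,2 -> [1 2]
  step 5: s1^-1 swaps positions 1,2 -> [2 1]
  step 6: s1 swaps positions 1,2 -> [1 2]
Final permutation (position -> original strand): [1 2]
Closure components = cycle count of this permutation = 2.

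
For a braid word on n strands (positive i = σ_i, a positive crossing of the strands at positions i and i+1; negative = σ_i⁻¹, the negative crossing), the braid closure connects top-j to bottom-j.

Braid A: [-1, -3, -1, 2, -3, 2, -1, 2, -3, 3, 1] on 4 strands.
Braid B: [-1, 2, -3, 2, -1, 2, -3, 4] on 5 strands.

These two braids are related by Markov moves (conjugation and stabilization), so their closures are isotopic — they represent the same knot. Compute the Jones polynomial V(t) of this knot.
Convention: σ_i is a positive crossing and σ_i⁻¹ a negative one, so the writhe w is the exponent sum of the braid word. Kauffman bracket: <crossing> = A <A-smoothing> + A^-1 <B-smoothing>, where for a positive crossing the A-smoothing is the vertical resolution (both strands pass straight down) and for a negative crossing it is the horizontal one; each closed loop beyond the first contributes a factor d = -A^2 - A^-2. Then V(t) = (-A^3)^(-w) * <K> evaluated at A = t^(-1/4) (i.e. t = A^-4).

Markov-equivalent braids have isotopic closures, hence identical knot invariants. Strip the Markov moves from each word to reach a common short braid β, then compute V(t) once on β.
Braid A: s1^-1 s3^-1 s1^-1 s2 s3^-1 s2 s1^-1 s2 s3^-1 s3 s1 on 4 strands reduces by inverse Markov moves (closure unchanged at each step):
  Deconjugate: the word is γ·β·γ⁻¹ with γ = s1^-1 s3^-1 (prefix) and γ⁻¹ = s3 s1 (suffix); strip both.
Reduced to β = s1^-1 s2 s3^-1 s2 s1^-1 s2 s3^-1 on 4 strands, 7 crossings.
Braid B: s1^-1 s2 s3^-1 s2 s1^-1 s2 s3^-1 s4 on 5 strands reduces by inverse Markov moves (closure unchanged at each step):
  Destabilize: the word has the form β·s4 where s4 occurs only as the final letter (β ∈ B_4); drop it and the last strand → 4 strands.
Reduced to β = s1^-1 s2 s3^-1 s2 s1^-1 s2 s3^-1 on 4 strands, 7 crossings.
Both give the same β = s1^-1 s2 s3^-1 s2 s1^-1 s2 s3^-1 on 4 strands, so one state sum suffices:
Braid: s1^-1 s2 s3^-1 s2 s1^-1 s2 s3^-1 on 4 strands, 7 crossings.
Writhe w = (#positive) - (#negative) = 3 - 4 = -1.
Computing the Kauffman bracket via state sum. There are 2^7 = 128 states.
Each crossing splits two ways (0=vertical, 1=horizontal). The state's weight is A^(#A-smoothings - #B-smoothings) * d^(loops - 1).
Tabulate the states by total A-exponent and number of loops L (A-exp: L × count):
  A^7: L=4 ×1
  A^5: L=3 ×7
  A^3: L=2 ×19, L=4 ×2
  A^1: L=1 ×21, L=3 ×14
  A^-1: L=2 ×32, L=4 ×3
  A^-3: L=3 ×21
  A^-5: L=4 ×7
  A^-7: L=5 ×1
Each group contributes A^e * Σ count * d^(L-1):
Powers of d = -A^2 - A^-2: d^2 = A^4 + 2 + A^-4; d^3 = -A^6 - 3*A^2 - 3*A^-2 - A^-6; d^4 = A^8 + 4*A^4 + 6 + 4*A^-4 + A^-8.
  A^7 * (d^3) = -A^13 - 3*A^9 - 3*A^5 - A
  A^5 * (7*d^2) = 7*A^9 + 14*A^5 + 7*A
  A^3 * (19*d + 2*d^3) = -2*A^9 - 25*A^5 - 25*A - 2*A^-3
  A^1 * (21 + 14*d^2) = 14*A^5 + 49*A + 14*A^-3
  A^-1 * (32*d + 3*d^3) = -3*A^5 - 41*A - 41*A^-3 - 3*A^-7
  A^-3 * (21*d^2) = 21*A + 42*A^-3 + 21*A^-7
  A^-5 * (7*d^3) = -7*A - 21*A^-3 - 21*A^-7 - 7*A^-11
  A^-7 * (d^4) = A + 4*A^-3 + 6*A^-7 + 4*A^-11 + A^-15
Summing the groups: <K> = -A^13 + 2*A^9 - 3*A^5 + 4*A - 4*A^-3 + 3*A^-7 - 3*A^-11 + A^-15
Normalise by the writhe: (-A^3)^(-w) = (-A^3)^(1) = -A^3, so f(A) = -A^3 * <K> = A^16 - 2*A^12 + 3*A^8 - 4*A^4 + 4 - 3*A^-4 + 3*A^-8 - A^-12.
Substitute A = t^(-1/4), i.e. A^e → t^(-e/4): V(t) = -t^3 + 3*t^2 - 3*t + 4 - 4*t^-1 + 3*t^-2 - 2*t^-3 + t^-4

Answer: -t^3 + 3*t^2 - 3*t + 4 - 4*t^-1 + 3*t^-2 - 2*t^-3 + t^-4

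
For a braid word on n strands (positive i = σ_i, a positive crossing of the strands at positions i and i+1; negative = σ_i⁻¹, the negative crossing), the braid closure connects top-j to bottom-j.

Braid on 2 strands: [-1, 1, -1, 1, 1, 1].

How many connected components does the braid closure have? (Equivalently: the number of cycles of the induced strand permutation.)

Track the strand permutation on 2 strands, starting from identity.
  step 1: s1^-1 swaps positions 1,2 -> [2 1]
  step 2: s1 swaps positions 1,2 -> [1 2]
  step 3: s1^-1 swaps positions 1,2 -> [2 1]
  step 4: s1 swaps positions 1,2 -> [1 2]
  step 5: s1 swaps positions 1,2 -> [2 1]
  step 6: s1 swaps positions 1,2 -> [1 2]
Final permutation (position -> original strand): [1 2]
Closure components = cycle count of this permutation = 2.

Answer: 2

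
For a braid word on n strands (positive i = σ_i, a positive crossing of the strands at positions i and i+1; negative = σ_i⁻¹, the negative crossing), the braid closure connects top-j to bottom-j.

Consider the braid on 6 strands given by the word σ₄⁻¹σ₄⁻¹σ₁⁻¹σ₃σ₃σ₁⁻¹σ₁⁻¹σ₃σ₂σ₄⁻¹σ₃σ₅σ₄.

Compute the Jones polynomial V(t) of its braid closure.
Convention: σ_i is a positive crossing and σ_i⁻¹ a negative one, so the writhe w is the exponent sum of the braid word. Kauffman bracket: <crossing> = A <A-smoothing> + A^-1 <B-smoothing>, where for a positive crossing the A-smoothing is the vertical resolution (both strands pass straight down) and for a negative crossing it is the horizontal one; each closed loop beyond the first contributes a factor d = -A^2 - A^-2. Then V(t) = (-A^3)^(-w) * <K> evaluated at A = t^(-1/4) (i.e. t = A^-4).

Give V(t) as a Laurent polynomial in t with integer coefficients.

t^4 - 2*t^3 + 3*t^2 - 5*t + 6 - 5*t^-1 + 5*t^-2 - 3*t^-3 + 2*t^-4 - t^-5

Derivation:
The presented braid s4^-1 s4^-1 s1^-1 s3 s3 s1^-1 s1^-1 s3 s2 s4^-1 s3 s5 s4 on 6 strands reduces by inverse Markov moves (closure unchanged at each step):
  Deconjugate: the word is γ·β·γ⁻¹ with γ = s4^-1 (prefix) and γ⁻¹ = s4 (suffix); strip both.
  Destabilize: the word has the form β·s5 where s5 occurs only as the final letter (β ∈ B_5); drop it and the last strand → 5 strands.
Reduced to β = s4^-1 s1^-1 s3 s3 s1^-1 s1^-1 s3 s2 s4^-1 s3 on 5 strands, 10 crossings.
Compute on β:
Braid: s4^-1 s1^-1 s3 s3 s1^-1 s1^-1 s3 s2 s4^-1 s3 on 5 strands, 10 crossings.
Writhe w = (#positive) - (#negative) = 5 - 5 = 0.
Enumerate smoothing states for the bracket polynomial. There are 2^10 = 1024 states.
Each crossing splits two ways (0=vertical, 1=horizontal). The state's weight is A^(#A-smoothings - #B-smoothings) * d^(loops - 1).
Tabulate the states by total A-exponent and number of loops L (A-exp: L × count):
  A^10: L=6 ×1
  A^8: L=5 ×10
  A^6: L=4 ×41, L=6 ×4
  A^4: L=3 ×83, L=5 ×36, L=7 ×1
  A^2: L=2 ×84, L=4 ×107, L=6 ×19
  A^0: L=1 ×33, L=3 ×143, L=5 ×70, L=7 ×6
  A^-2: L=2 ×68, L=4 ×116, L=6 ×25, L=8 ×1
  A^-4: L=3 ×64, L=5 ×52, L=7 ×4
  A^-6: L=4 ×33, L=6 ×12
  A^-8: L=5 ×9, L=7 ×1
  A^-10: L=6 ×1
Each group contributes A^e * Σ count * d^(L-1):
Powers of d = -A^2 - A^-2: d^2 = A^4 + 2 + A^-4; d^3 = -A^6 - 3*A^2 - 3*A^-2 - A^-6; d^4 = A^8 + 4*A^4 + 6 + 4*A^-4 + A^-8; d^5 = -A^10 - 5*A^6 - 10*A^2 - 10*A^-2 - 5*A^-6 - A^-10; d^6 = A^12 + 6*A^8 + 15*A^4 + 20 + 15*A^-4 + 6*A^-8 + A^-12; d^7 = -A^14 - 7*A^10 - 21*A^6 - 35*A^2 - 35*A^-2 - 21*A^-6 - 7*A^-10 - A^-14.
  A^10 * (d^5) = -A^20 - 5*A^16 - 10*A^12 - 10*A^8 - 5*A^4 - 1
  A^8 * (10*d^4) = 10*A^16 + 40*A^12 + 60*A^8 + 40*A^4 + 10
  A^6 * (41*d^3 + 4*d^5) = -4*A^16 - 61*A^12 - 163*A^8 - 163*A^4 - 61 - 4*A^-4
  A^4 * (83*d^2 + 36*d^4 + d^6) = A^16 + 42*A^12 + 242*A^8 + 402*A^4 + 242 + 42*A^-4 + A^-8
  A^2 * (84*d + 107*d^3 + 19*d^5) = -19*A^12 - 202*A^8 - 595*A^4 - 595 - 202*A^-4 - 19*A^-8
  A^0 * (33 + 143*d^2 + 70*d^4 + 6*d^6) = 6*A^12 + 106*A^8 + 513*A^4 + 859 + 513*A^-4 + 106*A^-8 + 6*A^-12
  A^-2 * (68*d + 116*d^3 + 25*d^5 + d^7) = -A^12 - 32*A^8 - 262*A^4 - 701 - 701*A^-4 - 262*A^-8 - 32*A^-12 - A^-16
  A^-4 * (64*d^2 + 52*d^4 + 4*d^6) = 4*A^8 + 76*A^4 + 332 + 520*A^-4 + 332*A^-8 + 76*A^-12 + 4*A^-16
  A^-6 * (33*d^3 + 12*d^5) = -12*A^4 - 93 - 219*A^-4 - 219*A^-8 - 93*A^-12 - 12*A^-16
  A^-8 * (9*d^4 + d^6) = A^4 + 15 + 51*A^-4 + 74*A^-8 + 51*A^-12 + 15*A^-16 + A^-20
  A^-10 * (d^5) = -1 - 5*A^-4 - 10*A^-8 - 10*A^-12 - 5*A^-16 - A^-20
Summing the groups: <K> = -A^20 + 2*A^16 - 3*A^12 + 5*A^8 - 5*A^4 + 6 - 5*A^-4 + 3*A^-8 - 2*A^-12 + A^-16
Normalise by the writhe: (-A^3)^(-w) = (-A^3)^(0) = 1, so f(A) = 1 * <K> = -A^20 + 2*A^16 - 3*A^12 + 5*A^8 - 5*A^4 + 6 - 5*A^-4 + 3*A^-8 - 2*A^-12 + A^-16.
Substitute A = t^(-1/4), i.e. A^e → t^(-e/4): V(t) = t^4 - 2*t^3 + 3*t^2 - 5*t + 6 - 5*t^-1 + 5*t^-2 - 3*t^-3 + 2*t^-4 - t^-5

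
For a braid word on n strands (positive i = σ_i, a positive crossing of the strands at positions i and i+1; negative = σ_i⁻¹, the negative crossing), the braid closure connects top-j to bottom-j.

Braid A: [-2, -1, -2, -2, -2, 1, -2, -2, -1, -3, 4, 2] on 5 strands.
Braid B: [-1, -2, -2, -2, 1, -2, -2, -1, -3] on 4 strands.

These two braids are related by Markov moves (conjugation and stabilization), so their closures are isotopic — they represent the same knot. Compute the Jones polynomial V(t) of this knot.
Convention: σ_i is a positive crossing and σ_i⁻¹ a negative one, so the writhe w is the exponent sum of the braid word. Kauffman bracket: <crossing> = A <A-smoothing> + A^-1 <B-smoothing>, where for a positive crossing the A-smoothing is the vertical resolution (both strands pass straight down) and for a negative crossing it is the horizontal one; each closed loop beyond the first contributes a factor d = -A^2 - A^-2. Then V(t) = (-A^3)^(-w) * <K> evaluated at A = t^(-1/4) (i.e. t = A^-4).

t^-2 - t^-3 + 3*t^-4 - 3*t^-5 + 3*t^-6 - 3*t^-7 + 2*t^-8 - t^-9

Derivation:
Markov-equivalent braids have isotopic closures, hence identical knot invariants. Strip the Markov moves from each word to reach a common short braid β, then compute V(t) once on β.
Braid A: s2^-1 s1^-1 s2^-1 s2^-1 s2^-1 s1 s2^-1 s2^-1 s1^-1 s3^-1 s4 s2 on 5 strands reduces by inverse Markov moves (closure unchanged at each step):
  Deconjugate: the word is γ·β·γ⁻¹ with γ = s2^-1 (prefix) and γ⁻¹ = s2 (suffix); strip both.
  Destabilize: the word has the form β·s4 where s4 occurs only as the final letter (β ∈ B_4); drop it and the last strand → 4 strands.
  Destabilize: the word has the form β·s3^-1 where s3^-1 occurs only as the final letter (β ∈ B_3); drop it and the last strand → 3 strands.
Reduced to β = s1^-1 s2^-1 s2^-1 s2^-1 s1 s2^-1 s2^-1 s1^-1 on 3 strands, 8 crossings.
Braid B: s1^-1 s2^-1 s2^-1 s2^-1 s1 s2^-1 s2^-1 s1^-1 s3^-1 on 4 strands reduces by inverse Markov moves (closure unchanged at each step):
  Destabilize: the word has the form β·s3^-1 where s3^-1 occurs only as the final letter (β ∈ B_3); drop it and the last strand → 3 strands.
Reduced to β = s1^-1 s2^-1 s2^-1 s2^-1 s1 s2^-1 s2^-1 s1^-1 on 3 strands, 8 crossings.
Both give the same β = s1^-1 s2^-1 s2^-1 s2^-1 s1 s2^-1 s2^-1 s1^-1 on 3 strands, so one state sum suffices:
Braid: s1^-1 s2^-1 s2^-1 s2^-1 s1 s2^-1 s2^-1 s1^-1 on 3 strands, 8 crossings.
Writhe w = (#positive) - (#negative) = 1 - 7 = -6.
State-sum expansion of <K>. There are 2^8 = 256 states.
Each crossing splits two ways (0=vertical, 1=horizontal). The state's weight is A^(#A-smoothings - #B-smoothings) * d^(loops - 1).
Tabulate the states by total A-exponent and number of loops L (A-exp: L × count):
  A^8: L=6 ×1
  A^6: L=5 ×8
  A^4: L=4 ×27, L=6 ×1
  A^2: L=3 ×49, L=5 ×7
  A^0: L=2 ×49, L=4 ×21
  A^-2: L=1 ×22, L=3 ×34
  A^-4: L=2 ×27, L=4 ×1
  A^-6: L=1 ×5, L=3 ×3
  A^-8: L=2 ×1
Each group contributes A^e * Σ count * d^(L-1):
Powers of d = -A^2 - A^-2: d^2 = A^4 + 2 + A^-4; d^3 = -A^6 - 3*A^2 - 3*A^-2 - A^-6; d^4 = A^8 + 4*A^4 + 6 + 4*A^-4 + A^-8; d^5 = -A^10 - 5*A^6 - 10*A^2 - 10*A^-2 - 5*A^-6 - A^-10.
  A^8 * (d^5) = -A^18 - 5*A^14 - 10*A^10 - 10*A^6 - 5*A^2 - A^-2
  A^6 * (8*d^4) = 8*A^14 + 32*A^10 + 48*A^6 + 32*A^2 + 8*A^-2
  A^4 * (27*d^3 + d^5) = -A^14 - 32*A^10 - 91*A^6 - 91*A^2 - 32*A^-2 - A^-6
  A^2 * (49*d^2 + 7*d^4) = 7*A^10 + 77*A^6 + 140*A^2 + 77*A^-2 + 7*A^-6
  A^0 * (49*d + 21*d^3) = -21*A^6 - 112*A^2 - 112*A^-2 - 21*A^-6
  A^-2 * (22 + 34*d^2) = 34*A^2 + 90*A^-2 + 34*A^-6
  A^-4 * (27*d + d^3) = -A^2 - 30*A^-2 - 30*A^-6 - A^-10
  A^-6 * (5 + 3*d^2) = 3*A^-2 + 11*A^-6 + 3*A^-10
  A^-8 * (d) = -A^-6 - A^-10
Summing the groups: <K> = -A^18 + 2*A^14 - 3*A^10 + 3*A^6 - 3*A^2 + 3*A^-2 - A^-6 + A^-10
Normalise by the writhe: (-A^3)^(-w) = (-A^3)^(6) = A^18, so f(A) = A^18 * <K> = -A^36 + 2*A^32 - 3*A^28 + 3*A^24 - 3*A^20 + 3*A^16 - A^12 + A^8.
Substitute A = t^(-1/4), i.e. A^e → t^(-e/4): V(t) = t^-2 - t^-3 + 3*t^-4 - 3*t^-5 + 3*t^-6 - 3*t^-7 + 2*t^-8 - t^-9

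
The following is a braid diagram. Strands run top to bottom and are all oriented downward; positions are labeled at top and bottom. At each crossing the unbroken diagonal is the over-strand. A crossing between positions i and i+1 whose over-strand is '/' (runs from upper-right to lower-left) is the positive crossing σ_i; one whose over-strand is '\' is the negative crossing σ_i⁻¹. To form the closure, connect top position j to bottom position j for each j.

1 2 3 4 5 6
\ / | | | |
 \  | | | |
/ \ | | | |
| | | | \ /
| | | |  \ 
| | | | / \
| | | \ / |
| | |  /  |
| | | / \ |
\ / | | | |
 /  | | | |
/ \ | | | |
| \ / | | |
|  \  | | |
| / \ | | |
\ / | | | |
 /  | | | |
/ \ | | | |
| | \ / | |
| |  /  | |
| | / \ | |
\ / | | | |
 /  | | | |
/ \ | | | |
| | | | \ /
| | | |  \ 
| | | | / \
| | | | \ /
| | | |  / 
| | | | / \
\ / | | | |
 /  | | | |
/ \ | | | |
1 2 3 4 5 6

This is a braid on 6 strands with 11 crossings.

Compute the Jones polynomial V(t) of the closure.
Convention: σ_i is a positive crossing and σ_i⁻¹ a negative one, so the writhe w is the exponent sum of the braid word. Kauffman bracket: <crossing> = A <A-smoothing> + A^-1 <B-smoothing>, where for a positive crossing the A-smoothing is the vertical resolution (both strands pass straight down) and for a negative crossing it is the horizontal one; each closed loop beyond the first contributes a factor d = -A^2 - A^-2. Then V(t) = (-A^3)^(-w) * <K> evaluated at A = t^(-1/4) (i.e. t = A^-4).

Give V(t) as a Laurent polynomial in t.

Reading the diagram top to bottom ('/'-over between positions i,i+1 = s_i, '\'-over = s_i^-1): braid word = s1^-1 s5^-1 s4 s1 s2^-1 s1 s3 s1 s5^-1 s5 s1.
The presented braid s1^-1 s5^-1 s4 s1 s2^-1 s1 s3 s1 s5^-1 s5 s1 on 6 strands reduces by inverse Markov moves (closure unchanged at each step):
  Deconjugate: the word is γ·β·γ⁻¹ with γ = s1^-1 s5^-1 (prefix) and γ⁻¹ = s5 s1 (suffix); strip both.
  Destabilize: the word has the form β·s5^-1 where s5^-1 occurs only as the final letter (β ∈ B_5); drop it and the last strand → 5 strands.
Reduced to β = s4 s1 s2^-1 s1 s3 s1 on 5 strands, 6 crossings.
Compute on β:
Braid: s4 s1 s2^-1 s1 s3 s1 on 5 strands, 6 crossings.
Writhe w = (#positive) - (#negative) = 5 - 1 = 4.
State-sum expansion of <K>. There are 2^6 = 64 states.
Each crossing splits two ways (0=vertical, 1=horizontal). The state's weight is A^(#A-smoothings - #B-smoothings) * d^(loops - 1).
Tabulate the states by total A-exponent and number of loops L (A-exp: L × count):
  A^6: L=4 ×1
  A^4: L=3 ×5, L=5 ×1
  A^2: L=2 ×7, L=4 ×8
  A^0: L=1 ×3, L=3 ×13, L=5 ×4
  A^-2: L=2 ×6, L=4 ×8, L=6 ×1
  A^-4: L=3 ×4, L=5 ×2
  A^-6: L=4 ×1
Each group contributes A^e * Σ count * d^(L-1):
Powers of d = -A^2 - A^-2: d^2 = A^4 + 2 + A^-4; d^3 = -A^6 - 3*A^2 - 3*A^-2 - A^-6; d^4 = A^8 + 4*A^4 + 6 + 4*A^-4 + A^-8; d^5 = -A^10 - 5*A^6 - 10*A^2 - 10*A^-2 - 5*A^-6 - A^-10.
  A^6 * (d^3) = -A^12 - 3*A^8 - 3*A^4 - 1
  A^4 * (5*d^2 + d^4) = A^12 + 9*A^8 + 16*A^4 + 9 + A^-4
  A^2 * (7*d + 8*d^3) = -8*A^8 - 31*A^4 - 31 - 8*A^-4
  A^0 * (3 + 13*d^2 + 4*d^4) = 4*A^8 + 29*A^4 + 53 + 29*A^-4 + 4*A^-8
  A^-2 * (6*d + 8*d^3 + d^5) = -A^8 - 13*A^4 - 40 - 40*A^-4 - 13*A^-8 - A^-12
  A^-4 * (4*d^2 + 2*d^4) = 2*A^4 + 12 + 20*A^-4 + 12*A^-8 + 2*A^-12
  A^-6 * (d^3) = -1 - 3*A^-4 - 3*A^-8 - A^-12
Summing the groups: <K> = A^8 + 1 - A^-4
Normalise by the writhe: (-A^3)^(-w) = (-A^3)^(-4) = A^-12, so f(A) = A^-12 * <K> = A^-4 + A^-12 - A^-16.
Substitute A = t^(-1/4), i.e. A^e → t^(-e/4): V(t) = -t^4 + t^3 + t

Answer: -t^4 + t^3 + t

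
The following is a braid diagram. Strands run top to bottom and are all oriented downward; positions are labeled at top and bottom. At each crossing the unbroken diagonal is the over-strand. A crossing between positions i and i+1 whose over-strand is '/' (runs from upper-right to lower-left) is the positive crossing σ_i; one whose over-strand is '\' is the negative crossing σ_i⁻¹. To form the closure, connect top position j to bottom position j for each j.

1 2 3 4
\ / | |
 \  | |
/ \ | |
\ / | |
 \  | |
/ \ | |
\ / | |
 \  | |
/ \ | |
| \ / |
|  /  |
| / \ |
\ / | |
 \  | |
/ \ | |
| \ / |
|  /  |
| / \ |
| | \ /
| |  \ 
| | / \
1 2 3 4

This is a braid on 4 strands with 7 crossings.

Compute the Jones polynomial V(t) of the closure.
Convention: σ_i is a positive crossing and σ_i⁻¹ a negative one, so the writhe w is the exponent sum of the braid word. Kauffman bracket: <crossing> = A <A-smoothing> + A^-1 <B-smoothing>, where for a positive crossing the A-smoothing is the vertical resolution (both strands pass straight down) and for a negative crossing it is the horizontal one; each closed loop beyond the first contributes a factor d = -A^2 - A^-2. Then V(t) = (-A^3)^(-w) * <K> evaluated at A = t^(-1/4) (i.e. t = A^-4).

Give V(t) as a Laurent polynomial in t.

Reading the diagram top to bottom ('/'-over between positions i,i+1 = s_i, '\'-over = s_i^-1): braid word = s1^-1 s1^-1 s1^-1 s2 s1^-1 s2 s3^-1.
The presented braid s1^-1 s1^-1 s1^-1 s2 s1^-1 s2 s3^-1 on 4 strands reduces by inverse Markov moves (closure unchanged at each step):
  Destabilize: the word has the form β·s3^-1 where s3^-1 occurs only as the final letter (β ∈ B_3); drop it and the last strand → 3 strands.
Reduced to β = s1^-1 s1^-1 s1^-1 s2 s1^-1 s2 on 3 strands, 6 crossings.
Compute on β:
Braid: s1^-1 s1^-1 s1^-1 s2 s1^-1 s2 on 3 strands, 6 crossings.
Writhe w = (#positive) - (#negative) = 2 - 4 = -2.
Computing the Kauffman bracket via state sum. There are 2^6 = 64 states.
Smooth each crossing (0=||, 1=⌣⌢); contribution A^(Σ sign_k(1-2s_k)) * d^(L-1).
Tabulate the states by total A-exponent and number of loops L (A-exp: L × count):
  A^6: L=5 ×1
  A^4: L=4 ×6
  A^2: L=3 ×15
  A^0: L=2 ×19, L=4 ×1
  A^-2: L=1 ×11, L=3 ×4
  A^-4: L=2 ×6
  A^-6: L=3 ×1
Each group contributes A^e * Σ count * d^(L-1):
Powers of d = -A^2 - A^-2: d^2 = A^4 + 2 + A^-4; d^3 = -A^6 - 3*A^2 - 3*A^-2 - A^-6; d^4 = A^8 + 4*A^4 + 6 + 4*A^-4 + A^-8.
  A^6 * (d^4) = A^14 + 4*A^10 + 6*A^6 + 4*A^2 + A^-2
  A^4 * (6*d^3) = -6*A^10 - 18*A^6 - 18*A^2 - 6*A^-2
  A^2 * (15*d^2) = 15*A^6 + 30*A^2 + 15*A^-2
  A^0 * (19*d + d^3) = -A^6 - 22*A^2 - 22*A^-2 - A^-6
  A^-2 * (11 + 4*d^2) = 4*A^2 + 19*A^-2 + 4*A^-6
  A^-4 * (6*d) = -6*A^-2 - 6*A^-6
  A^-6 * (d^2) = A^-2 + 2*A^-6 + A^-10
Summing the groups: <K> = A^14 - 2*A^10 + 2*A^6 - 2*A^2 + 2*A^-2 - A^-6 + A^-10
Normalise by the writhe: (-A^3)^(-w) = (-A^3)^(2) = A^6, so f(A) = A^6 * <K> = A^20 - 2*A^16 + 2*A^12 - 2*A^8 + 2*A^4 - 1 + A^-4.
Substitute A = t^(-1/4), i.e. A^e → t^(-e/4): V(t) = t - 1 + 2*t^-1 - 2*t^-2 + 2*t^-3 - 2*t^-4 + t^-5

Answer: t - 1 + 2*t^-1 - 2*t^-2 + 2*t^-3 - 2*t^-4 + t^-5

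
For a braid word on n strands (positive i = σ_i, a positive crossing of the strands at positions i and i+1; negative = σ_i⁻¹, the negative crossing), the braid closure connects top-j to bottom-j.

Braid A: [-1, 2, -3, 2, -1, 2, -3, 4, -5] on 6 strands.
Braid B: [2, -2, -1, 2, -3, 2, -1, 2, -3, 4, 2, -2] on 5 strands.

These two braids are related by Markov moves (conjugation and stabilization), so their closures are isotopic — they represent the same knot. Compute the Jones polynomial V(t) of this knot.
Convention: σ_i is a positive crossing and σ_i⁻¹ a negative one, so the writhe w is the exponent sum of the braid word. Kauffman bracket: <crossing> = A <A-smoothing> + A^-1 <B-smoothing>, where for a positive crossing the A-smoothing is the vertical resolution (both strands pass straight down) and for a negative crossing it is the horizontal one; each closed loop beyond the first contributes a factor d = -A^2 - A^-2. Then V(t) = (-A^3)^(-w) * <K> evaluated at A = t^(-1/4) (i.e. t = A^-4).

-t^3 + 3*t^2 - 3*t + 4 - 4*t^-1 + 3*t^-2 - 2*t^-3 + t^-4

Derivation:
Markov-equivalent braids have isotopic closures, hence identical knot invariants. Strip the Markov moves from each word to reach a common short braid β, then compute V(t) once on β.
Braid A: s1^-1 s2 s3^-1 s2 s1^-1 s2 s3^-1 s4 s5^-1 on 6 strands reduces by inverse Markov moves (closure unchanged at each step):
  Destabilize: the word has the form β·s5^-1 where s5^-1 occurs only as the final letter (β ∈ B_5); drop it and the last strand → 5 strands.
  Destabilize: the word has the form β·s4 where s4 occurs only as the final letter (β ∈ B_4); drop it and the last strand → 4 strands.
Reduced to β = s1^-1 s2 s3^-1 s2 s1^-1 s2 s3^-1 on 4 strands, 7 crossings.
Braid B: s2 s2^-1 s1^-1 s2 s3^-1 s2 s1^-1 s2 s3^-1 s4 s2 s2^-1 on 5 strands reduces by inverse Markov moves (closure unchanged at each step):
  Deconjugate: the word is γ·β·γ⁻¹ with γ = s2 s2^-1 (prefix) and γ⁻¹ = s2 s2^-1 (suffix); strip both.
  Destabilize: the word has the form β·s4 where s4 occurs only as the final letter (β ∈ B_4); drop it and the last strand → 4 strands.
Reduced to β = s1^-1 s2 s3^-1 s2 s1^-1 s2 s3^-1 on 4 strands, 7 crossings.
Both give the same β = s1^-1 s2 s3^-1 s2 s1^-1 s2 s3^-1 on 4 strands, so one state sum suffices:
Braid: s1^-1 s2 s3^-1 s2 s1^-1 s2 s3^-1 on 4 strands, 7 crossings.
Writhe w = (#positive) - (#negative) = 3 - 4 = -1.
State-sum expansion of <K>. There are 2^7 = 128 states.
For each crossing: s=0 is the vertical smoothing, s=1 horizontal. Crossing k contributes A^(sign_k * (1 - 2*s_k)); loop factor d = -A^2 - A^-2.
Tabulate the states by total A-exponent and number of loops L (A-exp: L × count):
  A^7: L=4 ×1
  A^5: L=3 ×7
  A^3: L=2 ×19, L=4 ×2
  A^1: L=1 ×21, L=3 ×14
  A^-1: L=2 ×32, L=4 ×3
  A^-3: L=3 ×21
  A^-5: L=4 ×7
  A^-7: L=5 ×1
Each group contributes A^e * Σ count * d^(L-1):
Powers of d = -A^2 - A^-2: d^2 = A^4 + 2 + A^-4; d^3 = -A^6 - 3*A^2 - 3*A^-2 - A^-6; d^4 = A^8 + 4*A^4 + 6 + 4*A^-4 + A^-8.
  A^7 * (d^3) = -A^13 - 3*A^9 - 3*A^5 - A
  A^5 * (7*d^2) = 7*A^9 + 14*A^5 + 7*A
  A^3 * (19*d + 2*d^3) = -2*A^9 - 25*A^5 - 25*A - 2*A^-3
  A^1 * (21 + 14*d^2) = 14*A^5 + 49*A + 14*A^-3
  A^-1 * (32*d + 3*d^3) = -3*A^5 - 41*A - 41*A^-3 - 3*A^-7
  A^-3 * (21*d^2) = 21*A + 42*A^-3 + 21*A^-7
  A^-5 * (7*d^3) = -7*A - 21*A^-3 - 21*A^-7 - 7*A^-11
  A^-7 * (d^4) = A + 4*A^-3 + 6*A^-7 + 4*A^-11 + A^-15
Summing the groups: <K> = -A^13 + 2*A^9 - 3*A^5 + 4*A - 4*A^-3 + 3*A^-7 - 3*A^-11 + A^-15
Normalise by the writhe: (-A^3)^(-w) = (-A^3)^(1) = -A^3, so f(A) = -A^3 * <K> = A^16 - 2*A^12 + 3*A^8 - 4*A^4 + 4 - 3*A^-4 + 3*A^-8 - A^-12.
Substitute A = t^(-1/4), i.e. A^e → t^(-e/4): V(t) = -t^3 + 3*t^2 - 3*t + 4 - 4*t^-1 + 3*t^-2 - 2*t^-3 + t^-4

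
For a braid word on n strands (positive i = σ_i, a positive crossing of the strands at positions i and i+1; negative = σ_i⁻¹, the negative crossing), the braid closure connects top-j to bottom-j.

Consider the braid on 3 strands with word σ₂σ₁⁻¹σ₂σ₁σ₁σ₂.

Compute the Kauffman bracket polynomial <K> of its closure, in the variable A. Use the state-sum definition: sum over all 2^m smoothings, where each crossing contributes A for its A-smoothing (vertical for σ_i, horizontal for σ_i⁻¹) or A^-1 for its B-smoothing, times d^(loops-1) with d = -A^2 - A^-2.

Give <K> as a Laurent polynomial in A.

A^8 - A^4 + 2 - A^-4 + A^-8 - A^-12

Derivation:
Braid: s2 s1^-1 s2 s1 s1 s2 on 3 strands, 6 crossings.
Writhe w = (#positive) - (#negative) = 5 - 1 = 4.
Computing the Kauffman bracket via state sum. There are 2^6 = 64 states.
Smooth each crossing (0=||, 1=⌣⌢); contribution A^(Σ sign_k(1-2s_k)) * d^(L-1).
Tabulate the states by total A-exponent and number of loops L (A-exp: L × count):
  A^6: L=2 ×1
  A^4: L=1 ×3, L=3 ×3
  A^2: L=2 ×14, L=4 ×1
  A^0: L=1 ×10, L=3 ×10
  A^-2: L=2 ×13, L=4 ×2
  A^-4: L=3 ×6
  A^-6: L=4 ×1
Each group contributes A^e * Σ count * d^(L-1):
Powers of d = -A^2 - A^-2: d^2 = A^4 + 2 + A^-4; d^3 = -A^6 - 3*A^2 - 3*A^-2 - A^-6.
  A^6 * (d) = -A^8 - A^4
  A^4 * (3 + 3*d^2) = 3*A^8 + 9*A^4 + 3
  A^2 * (14*d + d^3) = -A^8 - 17*A^4 - 17 - A^-4
  A^0 * (10 + 10*d^2) = 10*A^4 + 30 + 10*A^-4
  A^-2 * (13*d + 2*d^3) = -2*A^4 - 19 - 19*A^-4 - 2*A^-8
  A^-4 * (6*d^2) = 6 + 12*A^-4 + 6*A^-8
  A^-6 * (d^3) = -1 - 3*A^-4 - 3*A^-8 - A^-12
Summing the groups: <K> = A^8 - A^4 + 2 - A^-4 + A^-8 - A^-12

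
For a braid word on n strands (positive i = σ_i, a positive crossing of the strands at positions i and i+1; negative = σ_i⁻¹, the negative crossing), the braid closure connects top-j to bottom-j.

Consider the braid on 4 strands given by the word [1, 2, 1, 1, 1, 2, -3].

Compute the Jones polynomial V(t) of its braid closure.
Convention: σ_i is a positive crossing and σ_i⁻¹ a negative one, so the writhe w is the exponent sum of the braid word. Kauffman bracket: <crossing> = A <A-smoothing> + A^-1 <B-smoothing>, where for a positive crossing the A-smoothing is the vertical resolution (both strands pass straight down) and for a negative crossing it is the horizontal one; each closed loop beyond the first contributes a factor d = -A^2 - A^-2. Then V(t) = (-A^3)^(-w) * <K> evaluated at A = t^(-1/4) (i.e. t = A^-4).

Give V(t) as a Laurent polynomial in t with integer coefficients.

The presented braid s1 s2 s1 s1 s1 s2 s3^-1 on 4 strands reduces by inverse Markov moves (closure unchanged at each step):
  Destabilize: the word has the form β·s3^-1 where s3^-1 occurs only as the final letter (β ∈ B_3); drop it and the last strand → 3 strands.
Reduced to β = s1 s2 s1 s1 s1 s2 on 3 strands, 6 crossings.
Compute on β:
Braid: s1 s2 s1 s1 s1 s2 on 3 strands, 6 crossings.
Writhe w = (#positive) - (#negative) = 6 - 0 = 6.
Computing the Kauffman bracket via state sum. There are 2^6 = 64 states.
Each crossing splits two ways (0=vertical, 1=horizontal). The state's weight is A^(#A-smoothings - #B-smoothings) * d^(loops - 1).
Tabulate the states by total A-exponent and number of loops L (A-exp: L × count):
  A^6: L=3 ×1
  A^4: L=2 ×6
  A^2: L=1 ×8, L=3 ×7
  A^0: L=2 ×16, L=4 ×4
  A^-2: L=1 ×3, L=3 ×11, L=5 ×1
  A^-4: L=2 ×3, L=4 ×3
  A^-6: L=3 ×1
Each group contributes A^e * Σ count * d^(L-1):
Powers of d = -A^2 - A^-2: d^2 = A^4 + 2 + A^-4; d^3 = -A^6 - 3*A^2 - 3*A^-2 - A^-6; d^4 = A^8 + 4*A^4 + 6 + 4*A^-4 + A^-8.
  A^6 * (d^2) = A^10 + 2*A^6 + A^2
  A^4 * (6*d) = -6*A^6 - 6*A^2
  A^2 * (8 + 7*d^2) = 7*A^6 + 22*A^2 + 7*A^-2
  A^0 * (16*d + 4*d^3) = -4*A^6 - 28*A^2 - 28*A^-2 - 4*A^-6
  A^-2 * (3 + 11*d^2 + d^4) = A^6 + 15*A^2 + 31*A^-2 + 15*A^-6 + A^-10
  A^-4 * (3*d + 3*d^3) = -3*A^2 - 12*A^-2 - 12*A^-6 - 3*A^-10
  A^-6 * (d^2) = A^-2 + 2*A^-6 + A^-10
Summing the groups: <K> = A^10 + A^2 - A^-2 + A^-6 - A^-10
Normalise by the writhe: (-A^3)^(-w) = (-A^3)^(-6) = A^-18, so f(A) = A^-18 * <K> = A^-8 + A^-16 - A^-20 + A^-24 - A^-28.
Substitute A = t^(-1/4), i.e. A^e → t^(-e/4): V(t) = -t^7 + t^6 - t^5 + t^4 + t^2

Answer: -t^7 + t^6 - t^5 + t^4 + t^2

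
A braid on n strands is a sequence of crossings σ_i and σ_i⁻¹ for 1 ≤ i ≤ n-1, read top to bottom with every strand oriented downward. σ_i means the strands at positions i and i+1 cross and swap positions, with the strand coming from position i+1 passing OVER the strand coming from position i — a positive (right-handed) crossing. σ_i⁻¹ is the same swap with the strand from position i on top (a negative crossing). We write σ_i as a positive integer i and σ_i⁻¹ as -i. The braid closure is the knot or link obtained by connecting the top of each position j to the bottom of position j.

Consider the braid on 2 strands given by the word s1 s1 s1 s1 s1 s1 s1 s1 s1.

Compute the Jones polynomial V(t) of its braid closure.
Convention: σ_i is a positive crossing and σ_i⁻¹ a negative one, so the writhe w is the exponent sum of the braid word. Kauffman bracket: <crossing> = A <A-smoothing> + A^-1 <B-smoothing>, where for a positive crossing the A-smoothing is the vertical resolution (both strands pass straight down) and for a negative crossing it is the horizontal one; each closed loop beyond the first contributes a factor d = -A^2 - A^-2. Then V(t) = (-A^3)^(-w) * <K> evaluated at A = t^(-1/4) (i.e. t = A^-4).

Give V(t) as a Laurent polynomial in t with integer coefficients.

Braid: s1 s1 s1 s1 s1 s1 s1 s1 s1 on 2 strands, 9 crossings.
Writhe w = (#positive) - (#negative) = 9 - 0 = 9.
Enumerate smoothing states for the bracket polynomial. There are 2^9 = 512 states.
Smooth each crossing (0=||, 1=⌣⌢); contribution A^(Σ sign_k(1-2s_k)) * d^(L-1).
Tabulate the states by total A-exponent and number of loops L (A-exp: L × count):
  A^9: L=2 ×1
  A^7: L=1 ×9
  A^5: L=2 ×36
  A^3: L=3 ×84
  A^1: L=4 ×126
  A^-1: L=5 ×126
  A^-3: L=6 ×84
  A^-5: L=7 ×36
  A^-7: L=8 ×9
  A^-9: L=9 ×1
Each group contributes A^e * Σ count * d^(L-1):
Powers of d = -A^2 - A^-2: d^2 = A^4 + 2 + A^-4; d^3 = -A^6 - 3*A^2 - 3*A^-2 - A^-6; d^4 = A^8 + 4*A^4 + 6 + 4*A^-4 + A^-8; d^5 = -A^10 - 5*A^6 - 10*A^2 - 10*A^-2 - 5*A^-6 - A^-10; d^6 = A^12 + 6*A^8 + 15*A^4 + 20 + 15*A^-4 + 6*A^-8 + A^-12; d^7 = -A^14 - 7*A^10 - 21*A^6 - 35*A^2 - 35*A^-2 - 21*A^-6 - 7*A^-10 - A^-14; d^8 = A^16 + 8*A^12 + 28*A^8 + 56*A^4 + 70 + 56*A^-4 + 28*A^-8 + 8*A^-12 + A^-16.
  A^9 * (d) = -A^11 - A^7
  A^7 * (9) = 9*A^7
  A^5 * (36*d) = -36*A^7 - 36*A^3
  A^3 * (84*d^2) = 84*A^7 + 168*A^3 + 84*A^-1
  A^1 * (126*d^3) = -126*A^7 - 378*A^3 - 378*A^-1 - 126*A^-5
  A^-1 * (126*d^4) = 126*A^7 + 504*A^3 + 756*A^-1 + 504*A^-5 + 126*A^-9
  A^-3 * (84*d^5) = -84*A^7 - 420*A^3 - 840*A^-1 - 840*A^-5 - 420*A^-9 - 84*A^-13
  A^-5 * (36*d^6) = 36*A^7 + 216*A^3 + 540*A^-1 + 720*A^-5 + 540*A^-9 + 216*A^-13 + 36*A^-17
  A^-7 * (9*d^7) = -9*A^7 - 63*A^3 - 189*A^-1 - 315*A^-5 - 315*A^-9 - 189*A^-13 - 63*A^-17 - 9*A^-21
  A^-9 * (d^8) = A^7 + 8*A^3 + 28*A^-1 + 56*A^-5 + 70*A^-9 + 56*A^-13 + 28*A^-17 + 8*A^-21 + A^-25
Summing the groups: <K> = -A^11 - A^3 + A^-1 - A^-5 + A^-9 - A^-13 + A^-17 - A^-21 + A^-25
Normalise by the writhe: (-A^3)^(-w) = (-A^3)^(-9) = -A^-27, so f(A) = -A^-27 * <K> = A^-16 + A^-24 - A^-28 + A^-32 - A^-36 + A^-40 - A^-44 + A^-48 - A^-52.
Substitute A = t^(-1/4), i.e. A^e → t^(-e/4): V(t) = -t^13 + t^12 - t^11 + t^10 - t^9 + t^8 - t^7 + t^6 + t^4

Answer: -t^13 + t^12 - t^11 + t^10 - t^9 + t^8 - t^7 + t^6 + t^4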